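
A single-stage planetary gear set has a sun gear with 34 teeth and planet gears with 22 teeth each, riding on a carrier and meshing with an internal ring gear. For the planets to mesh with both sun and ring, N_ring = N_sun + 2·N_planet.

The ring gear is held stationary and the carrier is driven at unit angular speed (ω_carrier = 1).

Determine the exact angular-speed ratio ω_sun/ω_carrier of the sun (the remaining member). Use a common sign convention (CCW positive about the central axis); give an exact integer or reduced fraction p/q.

56/17

N_ring = 34 + 2·22 = 78
34(ω_s−ω_c) = −78(ω_r−ω_c),  ω_r=0, ω_c=1
ω_s = 1 − (78/34)(0−1) = 56/17
ω_s/ω_c = 56/17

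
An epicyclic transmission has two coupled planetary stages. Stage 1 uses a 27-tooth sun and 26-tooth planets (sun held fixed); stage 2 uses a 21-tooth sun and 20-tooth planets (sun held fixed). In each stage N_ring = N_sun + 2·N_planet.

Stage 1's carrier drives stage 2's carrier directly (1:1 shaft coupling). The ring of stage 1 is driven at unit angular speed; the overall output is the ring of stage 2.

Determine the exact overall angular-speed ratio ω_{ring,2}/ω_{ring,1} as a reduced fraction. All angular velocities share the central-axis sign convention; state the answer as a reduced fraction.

3239/3233

Stage 1: N_ring = 27 + 2·26 = 79
Stage 1: 27(ω_s−ω_c) = −79(ω_r−ω_c),  ω_s=0, ω_r=1
Stage 1: 27(0−ω_c) = −79(1−ω_c)  ⇒  106ω_c = 79  ⇒  ω_c = 79/106
  ⇒ ω_c¹/ω_r¹ = 79/106
Stage 2: N_ring = 21 + 2·20 = 61
Stage 2: 21(ω_s−ω_c) = −61(ω_r−ω_c),  ω_s=0, ω_c=1
Stage 2: ω_r = 1 − (21/61)(0−1) = 82/61
  ⇒ ω_r²/ω_c² = 82/61
Coupling ω_c² = ω_c¹ ⇒ overall = 79/106 × 82/61 = 3239/3233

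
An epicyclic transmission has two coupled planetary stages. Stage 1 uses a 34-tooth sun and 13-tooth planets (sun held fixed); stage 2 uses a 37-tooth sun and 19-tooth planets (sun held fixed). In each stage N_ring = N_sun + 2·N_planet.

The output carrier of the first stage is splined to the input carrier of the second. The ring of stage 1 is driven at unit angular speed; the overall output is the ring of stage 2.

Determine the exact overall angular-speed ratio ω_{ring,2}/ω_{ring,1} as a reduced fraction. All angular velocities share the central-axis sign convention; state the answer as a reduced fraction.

224/235

Stage 1: N_ring = 34 + 2·13 = 60
Stage 1: 34(ω_s−ω_c) = −60(ω_r−ω_c),  ω_s=0, ω_r=1
Stage 1: 34(0−ω_c) = −60(1−ω_c)  ⇒  94ω_c = 60  ⇒  ω_c = 30/47
  ⇒ ω_c¹/ω_r¹ = 30/47
Stage 2: N_ring = 37 + 2·19 = 75
Stage 2: 37(ω_s−ω_c) = −75(ω_r−ω_c),  ω_s=0, ω_c=1
Stage 2: ω_r = 1 − (37/75)(0−1) = 112/75
  ⇒ ω_r²/ω_c² = 112/75
Coupling ω_c² = ω_c¹ ⇒ overall = 30/47 × 112/75 = 224/235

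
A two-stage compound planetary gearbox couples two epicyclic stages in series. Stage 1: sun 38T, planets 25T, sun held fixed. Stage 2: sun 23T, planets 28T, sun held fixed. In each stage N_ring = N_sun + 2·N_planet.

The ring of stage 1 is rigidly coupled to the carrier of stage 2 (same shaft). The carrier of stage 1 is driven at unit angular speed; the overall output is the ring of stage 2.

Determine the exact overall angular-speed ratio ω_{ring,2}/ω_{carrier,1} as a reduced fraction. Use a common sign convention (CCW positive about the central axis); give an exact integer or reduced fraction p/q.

Stage 1: N_ring = 38 + 2·25 = 88
Stage 1: 38(ω_s−ω_c) = −88(ω_r−ω_c),  ω_s=0, ω_c=1
Stage 1: ω_r = 1 − (38/88)(0−1) = 63/44
  ⇒ ω_r¹/ω_c¹ = 63/44
Stage 2: N_ring = 23 + 2·28 = 79
Stage 2: 23(ω_s−ω_c) = −79(ω_r−ω_c),  ω_s=0, ω_c=1
Stage 2: ω_r = 1 − (23/79)(0−1) = 102/79
  ⇒ ω_r²/ω_c² = 102/79
Coupling ω_c² = ω_r¹ ⇒ overall = 63/44 × 102/79 = 3213/1738

3213/1738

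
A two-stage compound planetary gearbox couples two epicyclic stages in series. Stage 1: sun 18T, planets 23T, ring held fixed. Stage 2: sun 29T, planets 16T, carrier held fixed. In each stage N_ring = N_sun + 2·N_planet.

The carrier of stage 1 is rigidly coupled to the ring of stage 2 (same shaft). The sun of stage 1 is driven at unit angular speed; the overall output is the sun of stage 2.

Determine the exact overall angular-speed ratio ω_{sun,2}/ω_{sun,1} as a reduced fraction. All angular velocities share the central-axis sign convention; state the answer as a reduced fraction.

-549/1189

Stage 1: N_ring = 18 + 2·23 = 64
Stage 1: 18(ω_s−ω_c) = −64(ω_r−ω_c),  ω_r=0, ω_s=1
Stage 1: 18(1−ω_c) = −64(0−ω_c)  ⇒  82ω_c = 18  ⇒  ω_c = 9/41
  ⇒ ω_c¹/ω_s¹ = 9/41
Stage 2: N_ring = 29 + 2·16 = 61
Stage 2: 29(ω_s−ω_c) = −61(ω_r−ω_c),  ω_c=0, ω_r=1
Stage 2: ω_s = 0 − (61/29)(1−0) = -61/29
  ⇒ ω_s²/ω_r² = -61/29
Coupling ω_r² = ω_c¹ ⇒ overall = 9/41 × -61/29 = -549/1189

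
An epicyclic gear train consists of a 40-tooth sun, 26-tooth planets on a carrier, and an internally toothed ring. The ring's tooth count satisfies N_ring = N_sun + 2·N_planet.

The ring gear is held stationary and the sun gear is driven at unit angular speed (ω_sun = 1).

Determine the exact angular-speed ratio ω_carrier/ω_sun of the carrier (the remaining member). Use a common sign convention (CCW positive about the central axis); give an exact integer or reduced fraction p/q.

10/33

N_ring = 40 + 2·26 = 92
40(ω_s−ω_c) = −92(ω_r−ω_c),  ω_r=0, ω_s=1
40(1−ω_c) = −92(0−ω_c)  ⇒  132ω_c = 40  ⇒  ω_c = 10/33
ω_c/ω_s = 10/33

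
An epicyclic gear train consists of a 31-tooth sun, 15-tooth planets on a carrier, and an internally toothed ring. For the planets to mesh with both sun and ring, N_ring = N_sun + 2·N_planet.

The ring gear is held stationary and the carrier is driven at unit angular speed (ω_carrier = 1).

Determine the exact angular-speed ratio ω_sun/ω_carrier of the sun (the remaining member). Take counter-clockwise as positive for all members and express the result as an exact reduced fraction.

92/31

N_ring = 31 + 2·15 = 61
31(ω_s−ω_c) = −61(ω_r−ω_c),  ω_r=0, ω_c=1
ω_s = 1 − (61/31)(0−1) = 92/31
ω_s/ω_c = 92/31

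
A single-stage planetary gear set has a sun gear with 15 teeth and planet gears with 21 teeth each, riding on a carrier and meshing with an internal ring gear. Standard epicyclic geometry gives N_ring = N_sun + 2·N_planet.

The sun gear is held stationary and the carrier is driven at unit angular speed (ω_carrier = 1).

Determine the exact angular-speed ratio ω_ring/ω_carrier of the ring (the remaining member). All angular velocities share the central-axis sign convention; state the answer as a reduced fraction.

24/19

N_ring = 15 + 2·21 = 57
15(ω_s−ω_c) = −57(ω_r−ω_c),  ω_s=0, ω_c=1
ω_r = 1 − (15/57)(0−1) = 24/19
ω_r/ω_c = 24/19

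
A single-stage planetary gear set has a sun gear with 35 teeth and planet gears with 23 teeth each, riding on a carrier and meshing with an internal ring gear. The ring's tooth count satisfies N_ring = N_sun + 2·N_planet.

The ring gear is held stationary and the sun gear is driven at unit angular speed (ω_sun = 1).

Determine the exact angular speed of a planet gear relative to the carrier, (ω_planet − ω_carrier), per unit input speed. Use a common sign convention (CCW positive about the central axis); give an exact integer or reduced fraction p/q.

-2835/2668

N_ring = 35 + 2·23 = 81
35(ω_s−ω_c) = −81(ω_r−ω_c),  ω_r=0, ω_s=1
35(1−ω_c) = −81(0−ω_c)  ⇒  116ω_c = 35  ⇒  ω_c = 35/116
sun–planet: 35·(1−35/116) = −23·(ω_p−ω_c)  ⇒  ω_p−ω_c = −(35/23)·(81/116) = -2835/2668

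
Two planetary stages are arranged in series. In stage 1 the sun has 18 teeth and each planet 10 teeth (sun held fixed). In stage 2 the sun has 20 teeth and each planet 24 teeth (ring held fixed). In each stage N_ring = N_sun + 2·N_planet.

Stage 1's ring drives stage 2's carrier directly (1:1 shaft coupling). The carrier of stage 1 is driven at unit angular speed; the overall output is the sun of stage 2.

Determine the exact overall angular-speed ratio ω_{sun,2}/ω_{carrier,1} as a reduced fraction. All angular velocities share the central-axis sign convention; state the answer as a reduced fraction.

616/95

Stage 1: N_ring = 18 + 2·10 = 38
Stage 1: 18(ω_s−ω_c) = −38(ω_r−ω_c),  ω_s=0, ω_c=1
Stage 1: ω_r = 1 − (18/38)(0−1) = 28/19
  ⇒ ω_r¹/ω_c¹ = 28/19
Stage 2: N_ring = 20 + 2·24 = 68
Stage 2: 20(ω_s−ω_c) = −68(ω_r−ω_c),  ω_r=0, ω_c=1
Stage 2: ω_s = 1 − (68/20)(0−1) = 22/5
  ⇒ ω_s²/ω_c² = 22/5
Coupling ω_c² = ω_r¹ ⇒ overall = 28/19 × 22/5 = 616/95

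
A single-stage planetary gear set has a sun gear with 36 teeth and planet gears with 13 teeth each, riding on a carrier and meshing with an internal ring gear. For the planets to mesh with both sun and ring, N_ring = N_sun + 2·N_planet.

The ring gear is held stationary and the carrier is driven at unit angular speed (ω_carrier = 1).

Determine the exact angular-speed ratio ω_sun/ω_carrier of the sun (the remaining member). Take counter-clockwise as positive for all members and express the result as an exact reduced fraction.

N_ring = 36 + 2·13 = 62
36(ω_s−ω_c) = −62(ω_r−ω_c),  ω_r=0, ω_c=1
ω_s = 1 − (62/36)(0−1) = 49/18
ω_s/ω_c = 49/18

49/18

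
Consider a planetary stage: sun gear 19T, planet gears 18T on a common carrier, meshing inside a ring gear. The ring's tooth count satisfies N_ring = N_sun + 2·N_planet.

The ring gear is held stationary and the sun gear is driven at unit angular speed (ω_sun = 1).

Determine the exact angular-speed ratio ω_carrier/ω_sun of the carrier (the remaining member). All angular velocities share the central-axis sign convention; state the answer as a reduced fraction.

19/74

N_ring = 19 + 2·18 = 55
19(ω_s−ω_c) = −55(ω_r−ω_c),  ω_r=0, ω_s=1
19(1−ω_c) = −55(0−ω_c)  ⇒  74ω_c = 19  ⇒  ω_c = 19/74
ω_c/ω_s = 19/74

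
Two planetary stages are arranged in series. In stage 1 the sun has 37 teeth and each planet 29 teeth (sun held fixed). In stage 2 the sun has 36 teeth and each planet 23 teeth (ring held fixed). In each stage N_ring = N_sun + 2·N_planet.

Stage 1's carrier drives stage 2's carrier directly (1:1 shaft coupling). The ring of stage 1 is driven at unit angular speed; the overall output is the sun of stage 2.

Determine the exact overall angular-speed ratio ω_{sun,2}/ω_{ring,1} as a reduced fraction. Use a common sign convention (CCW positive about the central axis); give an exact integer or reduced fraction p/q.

5605/2376

Stage 1: N_ring = 37 + 2·29 = 95
Stage 1: 37(ω_s−ω_c) = −95(ω_r−ω_c),  ω_s=0, ω_r=1
Stage 1: 37(0−ω_c) = −95(1−ω_c)  ⇒  132ω_c = 95  ⇒  ω_c = 95/132
  ⇒ ω_c¹/ω_r¹ = 95/132
Stage 2: N_ring = 36 + 2·23 = 82
Stage 2: 36(ω_s−ω_c) = −82(ω_r−ω_c),  ω_r=0, ω_c=1
Stage 2: ω_s = 1 − (82/36)(0−1) = 59/18
  ⇒ ω_s²/ω_c² = 59/18
Coupling ω_c² = ω_c¹ ⇒ overall = 95/132 × 59/18 = 5605/2376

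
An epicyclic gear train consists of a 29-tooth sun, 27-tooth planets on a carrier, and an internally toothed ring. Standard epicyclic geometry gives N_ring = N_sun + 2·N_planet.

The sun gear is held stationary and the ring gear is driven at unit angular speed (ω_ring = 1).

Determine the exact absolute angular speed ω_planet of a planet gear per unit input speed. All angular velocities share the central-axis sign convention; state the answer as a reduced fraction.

83/54

N_ring = 29 + 2·27 = 83
29(ω_s−ω_c) = −83(ω_r−ω_c),  ω_s=0, ω_r=1
29(0−ω_c) = −83(1−ω_c)  ⇒  112ω_c = 83  ⇒  ω_c = 83/112
sun–planet: 29·(0−83/112) = −27·(ω_p−ω_c)  ⇒  ω_p−ω_c = −(29/27)·(-83/112) = 2407/3024
ω_p = 83/112 + 2407/3024 = 83/54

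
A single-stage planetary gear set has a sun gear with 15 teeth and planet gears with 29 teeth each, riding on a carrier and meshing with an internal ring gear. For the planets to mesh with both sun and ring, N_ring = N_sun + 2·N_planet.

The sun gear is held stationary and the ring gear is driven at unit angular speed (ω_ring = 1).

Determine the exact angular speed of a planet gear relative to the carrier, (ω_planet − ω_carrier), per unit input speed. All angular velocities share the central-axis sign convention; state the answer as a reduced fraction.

1095/2552

N_ring = 15 + 2·29 = 73
15(ω_s−ω_c) = −73(ω_r−ω_c),  ω_s=0, ω_r=1
15(0−ω_c) = −73(1−ω_c)  ⇒  88ω_c = 73  ⇒  ω_c = 73/88
sun–planet: 15·(0−73/88) = −29·(ω_p−ω_c)  ⇒  ω_p−ω_c = −(15/29)·(-73/88) = 1095/2552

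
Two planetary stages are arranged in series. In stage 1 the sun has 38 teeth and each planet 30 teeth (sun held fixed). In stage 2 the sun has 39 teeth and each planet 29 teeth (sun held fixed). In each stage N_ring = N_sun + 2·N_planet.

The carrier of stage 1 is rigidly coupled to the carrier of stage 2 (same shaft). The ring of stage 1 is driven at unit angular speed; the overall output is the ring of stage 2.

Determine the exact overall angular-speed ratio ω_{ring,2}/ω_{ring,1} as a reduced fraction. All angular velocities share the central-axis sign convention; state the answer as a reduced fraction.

98/97

Stage 1: N_ring = 38 + 2·30 = 98
Stage 1: 38(ω_s−ω_c) = −98(ω_r−ω_c),  ω_s=0, ω_r=1
Stage 1: 38(0−ω_c) = −98(1−ω_c)  ⇒  136ω_c = 98  ⇒  ω_c = 49/68
  ⇒ ω_c¹/ω_r¹ = 49/68
Stage 2: N_ring = 39 + 2·29 = 97
Stage 2: 39(ω_s−ω_c) = −97(ω_r−ω_c),  ω_s=0, ω_c=1
Stage 2: ω_r = 1 − (39/97)(0−1) = 136/97
  ⇒ ω_r²/ω_c² = 136/97
Coupling ω_c² = ω_c¹ ⇒ overall = 49/68 × 136/97 = 98/97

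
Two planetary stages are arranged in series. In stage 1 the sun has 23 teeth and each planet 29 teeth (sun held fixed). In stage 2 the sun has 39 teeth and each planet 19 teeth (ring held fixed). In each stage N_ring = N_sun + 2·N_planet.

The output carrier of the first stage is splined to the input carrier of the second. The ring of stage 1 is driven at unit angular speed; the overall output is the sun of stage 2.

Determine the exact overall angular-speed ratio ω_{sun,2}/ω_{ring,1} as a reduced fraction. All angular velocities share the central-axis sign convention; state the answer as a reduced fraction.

783/338

Stage 1: N_ring = 23 + 2·29 = 81
Stage 1: 23(ω_s−ω_c) = −81(ω_r−ω_c),  ω_s=0, ω_r=1
Stage 1: 23(0−ω_c) = −81(1−ω_c)  ⇒  104ω_c = 81  ⇒  ω_c = 81/104
  ⇒ ω_c¹/ω_r¹ = 81/104
Stage 2: N_ring = 39 + 2·19 = 77
Stage 2: 39(ω_s−ω_c) = −77(ω_r−ω_c),  ω_r=0, ω_c=1
Stage 2: ω_s = 1 − (77/39)(0−1) = 116/39
  ⇒ ω_s²/ω_c² = 116/39
Coupling ω_c² = ω_c¹ ⇒ overall = 81/104 × 116/39 = 783/338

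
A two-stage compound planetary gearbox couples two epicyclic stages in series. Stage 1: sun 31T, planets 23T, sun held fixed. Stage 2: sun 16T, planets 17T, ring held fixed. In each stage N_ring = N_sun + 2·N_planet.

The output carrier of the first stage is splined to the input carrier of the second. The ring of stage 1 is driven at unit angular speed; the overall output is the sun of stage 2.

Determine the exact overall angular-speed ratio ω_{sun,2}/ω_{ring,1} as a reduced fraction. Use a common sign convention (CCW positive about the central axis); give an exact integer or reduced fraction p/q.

Stage 1: N_ring = 31 + 2·23 = 77
Stage 1: 31(ω_s−ω_c) = −77(ω_r−ω_c),  ω_s=0, ω_r=1
Stage 1: 31(0−ω_c) = −77(1−ω_c)  ⇒  108ω_c = 77  ⇒  ω_c = 77/108
  ⇒ ω_c¹/ω_r¹ = 77/108
Stage 2: N_ring = 16 + 2·17 = 50
Stage 2: 16(ω_s−ω_c) = −50(ω_r−ω_c),  ω_r=0, ω_c=1
Stage 2: ω_s = 1 − (50/16)(0−1) = 33/8
  ⇒ ω_s²/ω_c² = 33/8
Coupling ω_c² = ω_c¹ ⇒ overall = 77/108 × 33/8 = 847/288

847/288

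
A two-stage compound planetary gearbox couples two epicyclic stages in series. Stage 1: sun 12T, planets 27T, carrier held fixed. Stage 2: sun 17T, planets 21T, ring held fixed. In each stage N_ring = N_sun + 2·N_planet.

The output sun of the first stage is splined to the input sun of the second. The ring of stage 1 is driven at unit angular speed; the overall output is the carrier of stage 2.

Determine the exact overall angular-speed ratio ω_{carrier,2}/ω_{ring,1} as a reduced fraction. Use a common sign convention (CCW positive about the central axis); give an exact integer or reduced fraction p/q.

-187/152

Stage 1: N_ring = 12 + 2·27 = 66
Stage 1: 12(ω_s−ω_c) = −66(ω_r−ω_c),  ω_c=0, ω_r=1
Stage 1: ω_s = 0 − (66/12)(1−0) = -11/2
  ⇒ ω_s¹/ω_r¹ = -11/2
Stage 2: N_ring = 17 + 2·21 = 59
Stage 2: 17(ω_s−ω_c) = −59(ω_r−ω_c),  ω_r=0, ω_s=1
Stage 2: 17(1−ω_c) = −59(0−ω_c)  ⇒  76ω_c = 17  ⇒  ω_c = 17/76
  ⇒ ω_c²/ω_s² = 17/76
Coupling ω_s² = ω_s¹ ⇒ overall = -11/2 × 17/76 = -187/152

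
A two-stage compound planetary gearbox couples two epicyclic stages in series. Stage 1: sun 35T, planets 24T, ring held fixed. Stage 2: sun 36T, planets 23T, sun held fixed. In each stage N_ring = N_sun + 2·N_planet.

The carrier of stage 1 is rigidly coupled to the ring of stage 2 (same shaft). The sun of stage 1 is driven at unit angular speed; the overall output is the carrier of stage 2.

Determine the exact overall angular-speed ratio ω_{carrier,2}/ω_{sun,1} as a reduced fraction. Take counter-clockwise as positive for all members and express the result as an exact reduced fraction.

1435/6962

Stage 1: N_ring = 35 + 2·24 = 83
Stage 1: 35(ω_s−ω_c) = −83(ω_r−ω_c),  ω_r=0, ω_s=1
Stage 1: 35(1−ω_c) = −83(0−ω_c)  ⇒  118ω_c = 35  ⇒  ω_c = 35/118
  ⇒ ω_c¹/ω_s¹ = 35/118
Stage 2: N_ring = 36 + 2·23 = 82
Stage 2: 36(ω_s−ω_c) = −82(ω_r−ω_c),  ω_s=0, ω_r=1
Stage 2: 36(0−ω_c) = −82(1−ω_c)  ⇒  118ω_c = 82  ⇒  ω_c = 41/59
  ⇒ ω_c²/ω_r² = 41/59
Coupling ω_r² = ω_c¹ ⇒ overall = 35/118 × 41/59 = 1435/6962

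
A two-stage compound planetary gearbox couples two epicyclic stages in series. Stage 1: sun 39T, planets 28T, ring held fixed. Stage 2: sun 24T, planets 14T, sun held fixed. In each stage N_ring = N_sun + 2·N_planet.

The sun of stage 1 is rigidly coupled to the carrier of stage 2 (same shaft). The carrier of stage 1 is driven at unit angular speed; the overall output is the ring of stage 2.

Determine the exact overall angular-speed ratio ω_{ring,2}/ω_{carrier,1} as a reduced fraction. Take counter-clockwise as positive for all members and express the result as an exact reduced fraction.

2546/507

Stage 1: N_ring = 39 + 2·28 = 95
Stage 1: 39(ω_s−ω_c) = −95(ω_r−ω_c),  ω_r=0, ω_c=1
Stage 1: ω_s = 1 − (95/39)(0−1) = 134/39
  ⇒ ω_s¹/ω_c¹ = 134/39
Stage 2: N_ring = 24 + 2·14 = 52
Stage 2: 24(ω_s−ω_c) = −52(ω_r−ω_c),  ω_s=0, ω_c=1
Stage 2: ω_r = 1 − (24/52)(0−1) = 19/13
  ⇒ ω_r²/ω_c² = 19/13
Coupling ω_c² = ω_s¹ ⇒ overall = 134/39 × 19/13 = 2546/507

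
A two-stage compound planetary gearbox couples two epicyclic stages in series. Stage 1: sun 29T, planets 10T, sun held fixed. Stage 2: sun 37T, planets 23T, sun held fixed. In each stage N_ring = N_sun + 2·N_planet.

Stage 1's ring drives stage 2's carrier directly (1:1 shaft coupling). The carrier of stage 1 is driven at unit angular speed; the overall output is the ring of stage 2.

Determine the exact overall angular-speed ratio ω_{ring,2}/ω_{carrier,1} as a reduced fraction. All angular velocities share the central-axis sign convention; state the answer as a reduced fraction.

9360/4067

Stage 1: N_ring = 29 + 2·10 = 49
Stage 1: 29(ω_s−ω_c) = −49(ω_r−ω_c),  ω_s=0, ω_c=1
Stage 1: ω_r = 1 − (29/49)(0−1) = 78/49
  ⇒ ω_r¹/ω_c¹ = 78/49
Stage 2: N_ring = 37 + 2·23 = 83
Stage 2: 37(ω_s−ω_c) = −83(ω_r−ω_c),  ω_s=0, ω_c=1
Stage 2: ω_r = 1 − (37/83)(0−1) = 120/83
  ⇒ ω_r²/ω_c² = 120/83
Coupling ω_c² = ω_r¹ ⇒ overall = 78/49 × 120/83 = 9360/4067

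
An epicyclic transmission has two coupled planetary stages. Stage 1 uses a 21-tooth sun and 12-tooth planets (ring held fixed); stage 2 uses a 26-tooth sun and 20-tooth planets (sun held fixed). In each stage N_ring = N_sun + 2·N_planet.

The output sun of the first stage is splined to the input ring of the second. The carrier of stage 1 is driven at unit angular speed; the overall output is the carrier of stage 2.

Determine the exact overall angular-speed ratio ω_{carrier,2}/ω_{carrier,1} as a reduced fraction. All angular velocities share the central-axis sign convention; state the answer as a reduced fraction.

Stage 1: N_ring = 21 + 2·12 = 45
Stage 1: 21(ω_s−ω_c) = −45(ω_r−ω_c),  ω_r=0, ω_c=1
Stage 1: ω_s = 1 − (45/21)(0−1) = 22/7
  ⇒ ω_s¹/ω_c¹ = 22/7
Stage 2: N_ring = 26 + 2·20 = 66
Stage 2: 26(ω_s−ω_c) = −66(ω_r−ω_c),  ω_s=0, ω_r=1
Stage 2: 26(0−ω_c) = −66(1−ω_c)  ⇒  92ω_c = 66  ⇒  ω_c = 33/46
  ⇒ ω_c²/ω_r² = 33/46
Coupling ω_r² = ω_s¹ ⇒ overall = 22/7 × 33/46 = 363/161

363/161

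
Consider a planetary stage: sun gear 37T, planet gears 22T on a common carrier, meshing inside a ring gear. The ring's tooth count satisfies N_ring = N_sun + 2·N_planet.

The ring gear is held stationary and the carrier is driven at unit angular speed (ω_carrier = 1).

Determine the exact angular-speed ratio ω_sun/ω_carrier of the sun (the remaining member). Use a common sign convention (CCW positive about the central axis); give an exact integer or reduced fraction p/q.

118/37

N_ring = 37 + 2·22 = 81
37(ω_s−ω_c) = −81(ω_r−ω_c),  ω_r=0, ω_c=1
ω_s = 1 − (81/37)(0−1) = 118/37
ω_s/ω_c = 118/37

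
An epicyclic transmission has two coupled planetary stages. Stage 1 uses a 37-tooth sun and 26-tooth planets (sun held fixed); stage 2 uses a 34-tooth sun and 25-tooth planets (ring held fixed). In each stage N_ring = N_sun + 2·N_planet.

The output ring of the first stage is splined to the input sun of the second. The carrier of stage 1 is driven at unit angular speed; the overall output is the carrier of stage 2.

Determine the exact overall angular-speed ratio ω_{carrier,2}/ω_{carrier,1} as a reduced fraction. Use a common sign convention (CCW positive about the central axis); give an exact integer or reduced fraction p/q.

2142/5251

Stage 1: N_ring = 37 + 2·26 = 89
Stage 1: 37(ω_s−ω_c) = −89(ω_r−ω_c),  ω_s=0, ω_c=1
Stage 1: ω_r = 1 − (37/89)(0−1) = 126/89
  ⇒ ω_r¹/ω_c¹ = 126/89
Stage 2: N_ring = 34 + 2·25 = 84
Stage 2: 34(ω_s−ω_c) = −84(ω_r−ω_c),  ω_r=0, ω_s=1
Stage 2: 34(1−ω_c) = −84(0−ω_c)  ⇒  118ω_c = 34  ⇒  ω_c = 17/59
  ⇒ ω_c²/ω_s² = 17/59
Coupling ω_s² = ω_r¹ ⇒ overall = 126/89 × 17/59 = 2142/5251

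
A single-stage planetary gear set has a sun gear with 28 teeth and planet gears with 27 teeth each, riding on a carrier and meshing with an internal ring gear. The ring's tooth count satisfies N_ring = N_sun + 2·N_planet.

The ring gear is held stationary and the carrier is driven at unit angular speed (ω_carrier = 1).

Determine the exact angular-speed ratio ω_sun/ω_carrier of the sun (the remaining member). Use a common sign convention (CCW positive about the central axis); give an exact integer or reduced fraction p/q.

N_ring = 28 + 2·27 = 82
28(ω_s−ω_c) = −82(ω_r−ω_c),  ω_r=0, ω_c=1
ω_s = 1 − (82/28)(0−1) = 55/14
ω_s/ω_c = 55/14

55/14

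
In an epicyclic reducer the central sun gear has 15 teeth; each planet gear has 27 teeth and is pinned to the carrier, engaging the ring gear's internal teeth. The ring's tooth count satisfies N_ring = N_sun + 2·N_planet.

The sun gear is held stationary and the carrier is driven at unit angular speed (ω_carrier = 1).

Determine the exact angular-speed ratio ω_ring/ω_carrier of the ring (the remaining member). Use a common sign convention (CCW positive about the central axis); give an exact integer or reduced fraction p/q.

N_ring = 15 + 2·27 = 69
15(ω_s−ω_c) = −69(ω_r−ω_c),  ω_s=0, ω_c=1
ω_r = 1 − (15/69)(0−1) = 28/23
ω_r/ω_c = 28/23

28/23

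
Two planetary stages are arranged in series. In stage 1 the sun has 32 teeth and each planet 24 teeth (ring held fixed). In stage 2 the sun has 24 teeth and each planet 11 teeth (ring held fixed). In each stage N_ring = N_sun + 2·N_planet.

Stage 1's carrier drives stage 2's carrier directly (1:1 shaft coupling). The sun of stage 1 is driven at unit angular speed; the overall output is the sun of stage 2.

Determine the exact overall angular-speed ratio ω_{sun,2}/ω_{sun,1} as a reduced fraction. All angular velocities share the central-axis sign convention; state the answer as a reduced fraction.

5/6

Stage 1: N_ring = 32 + 2·24 = 80
Stage 1: 32(ω_s−ω_c) = −80(ω_r−ω_c),  ω_r=0, ω_s=1
Stage 1: 32(1−ω_c) = −80(0−ω_c)  ⇒  112ω_c = 32  ⇒  ω_c = 2/7
  ⇒ ω_c¹/ω_s¹ = 2/7
Stage 2: N_ring = 24 + 2·11 = 46
Stage 2: 24(ω_s−ω_c) = −46(ω_r−ω_c),  ω_r=0, ω_c=1
Stage 2: ω_s = 1 − (46/24)(0−1) = 35/12
  ⇒ ω_s²/ω_c² = 35/12
Coupling ω_c² = ω_c¹ ⇒ overall = 2/7 × 35/12 = 5/6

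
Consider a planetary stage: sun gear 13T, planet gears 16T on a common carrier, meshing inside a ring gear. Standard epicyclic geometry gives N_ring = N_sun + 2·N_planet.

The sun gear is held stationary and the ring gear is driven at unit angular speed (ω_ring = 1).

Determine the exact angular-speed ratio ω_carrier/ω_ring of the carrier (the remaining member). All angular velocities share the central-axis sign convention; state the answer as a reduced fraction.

N_ring = 13 + 2·16 = 45
13(ω_s−ω_c) = −45(ω_r−ω_c),  ω_s=0, ω_r=1
13(0−ω_c) = −45(1−ω_c)  ⇒  58ω_c = 45  ⇒  ω_c = 45/58
ω_c/ω_r = 45/58

45/58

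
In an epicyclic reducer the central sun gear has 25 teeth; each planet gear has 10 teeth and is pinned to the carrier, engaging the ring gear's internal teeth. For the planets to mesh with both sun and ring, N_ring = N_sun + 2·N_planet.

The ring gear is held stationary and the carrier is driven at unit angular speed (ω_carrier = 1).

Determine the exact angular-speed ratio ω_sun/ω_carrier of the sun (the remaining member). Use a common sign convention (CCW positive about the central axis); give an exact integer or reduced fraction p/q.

14/5

N_ring = 25 + 2·10 = 45
25(ω_s−ω_c) = −45(ω_r−ω_c),  ω_r=0, ω_c=1
ω_s = 1 − (45/25)(0−1) = 14/5
ω_s/ω_c = 14/5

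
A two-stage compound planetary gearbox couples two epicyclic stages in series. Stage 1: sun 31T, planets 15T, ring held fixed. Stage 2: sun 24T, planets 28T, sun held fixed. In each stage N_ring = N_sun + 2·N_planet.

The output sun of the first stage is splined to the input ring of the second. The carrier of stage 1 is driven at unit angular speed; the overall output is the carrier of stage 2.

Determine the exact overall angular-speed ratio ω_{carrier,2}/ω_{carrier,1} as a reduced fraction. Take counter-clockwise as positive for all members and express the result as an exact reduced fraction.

Stage 1: N_ring = 31 + 2·15 = 61
Stage 1: 31(ω_s−ω_c) = −61(ω_r−ω_c),  ω_r=0, ω_c=1
Stage 1: ω_s = 1 − (61/31)(0−1) = 92/31
  ⇒ ω_s¹/ω_c¹ = 92/31
Stage 2: N_ring = 24 + 2·28 = 80
Stage 2: 24(ω_s−ω_c) = −80(ω_r−ω_c),  ω_s=0, ω_r=1
Stage 2: 24(0−ω_c) = −80(1−ω_c)  ⇒  104ω_c = 80  ⇒  ω_c = 10/13
  ⇒ ω_c²/ω_r² = 10/13
Coupling ω_r² = ω_s¹ ⇒ overall = 92/31 × 10/13 = 920/403

920/403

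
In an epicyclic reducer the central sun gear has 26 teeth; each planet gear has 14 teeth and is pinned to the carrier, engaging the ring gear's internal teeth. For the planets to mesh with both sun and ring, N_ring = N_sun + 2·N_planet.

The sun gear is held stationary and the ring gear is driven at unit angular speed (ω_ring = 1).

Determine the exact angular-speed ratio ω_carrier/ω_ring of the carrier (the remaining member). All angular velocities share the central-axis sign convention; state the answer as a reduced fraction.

27/40

N_ring = 26 + 2·14 = 54
26(ω_s−ω_c) = −54(ω_r−ω_c),  ω_s=0, ω_r=1
26(0−ω_c) = −54(1−ω_c)  ⇒  80ω_c = 54  ⇒  ω_c = 27/40
ω_c/ω_r = 27/40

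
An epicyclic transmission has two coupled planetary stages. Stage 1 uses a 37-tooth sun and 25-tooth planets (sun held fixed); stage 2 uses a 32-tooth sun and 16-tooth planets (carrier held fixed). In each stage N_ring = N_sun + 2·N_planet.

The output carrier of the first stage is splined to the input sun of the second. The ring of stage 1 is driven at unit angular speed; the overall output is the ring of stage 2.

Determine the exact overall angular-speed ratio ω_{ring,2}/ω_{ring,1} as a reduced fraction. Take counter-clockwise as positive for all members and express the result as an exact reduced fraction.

Stage 1: N_ring = 37 + 2·25 = 87
Stage 1: 37(ω_s−ω_c) = −87(ω_r−ω_c),  ω_s=0, ω_r=1
Stage 1: 37(0−ω_c) = −87(1−ω_c)  ⇒  124ω_c = 87  ⇒  ω_c = 87/124
  ⇒ ω_c¹/ω_r¹ = 87/124
Stage 2: N_ring = 32 + 2·16 = 64
Stage 2: 32(ω_s−ω_c) = −64(ω_r−ω_c),  ω_c=0, ω_s=1
Stage 2: ω_r = 0 − (32/64)(1−0) = -1/2
  ⇒ ω_r²/ω_s² = -1/2
Coupling ω_s² = ω_c¹ ⇒ overall = 87/124 × -1/2 = -87/248

-87/248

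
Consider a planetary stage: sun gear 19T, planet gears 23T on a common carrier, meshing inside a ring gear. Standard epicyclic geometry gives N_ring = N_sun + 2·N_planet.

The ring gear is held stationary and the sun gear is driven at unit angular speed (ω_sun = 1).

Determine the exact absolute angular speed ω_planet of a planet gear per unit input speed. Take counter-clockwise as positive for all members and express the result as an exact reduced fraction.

-19/46

N_ring = 19 + 2·23 = 65
19(ω_s−ω_c) = −65(ω_r−ω_c),  ω_r=0, ω_s=1
19(1−ω_c) = −65(0−ω_c)  ⇒  84ω_c = 19  ⇒  ω_c = 19/84
sun–planet: 19·(1−19/84) = −23·(ω_p−ω_c)  ⇒  ω_p−ω_c = −(19/23)·(65/84) = -1235/1932
ω_p = 19/84 − 1235/1932 = -19/46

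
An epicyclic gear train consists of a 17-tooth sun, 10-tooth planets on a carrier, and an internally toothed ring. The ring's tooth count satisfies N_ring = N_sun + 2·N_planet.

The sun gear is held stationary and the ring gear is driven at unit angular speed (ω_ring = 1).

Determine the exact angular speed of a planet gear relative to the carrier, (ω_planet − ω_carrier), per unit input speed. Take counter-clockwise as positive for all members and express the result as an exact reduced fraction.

N_ring = 17 + 2·10 = 37
17(ω_s−ω_c) = −37(ω_r−ω_c),  ω_s=0, ω_r=1
17(0−ω_c) = −37(1−ω_c)  ⇒  54ω_c = 37  ⇒  ω_c = 37/54
sun–planet: 17·(0−37/54) = −10·(ω_p−ω_c)  ⇒  ω_p−ω_c = −(17/10)·(-37/54) = 629/540

629/540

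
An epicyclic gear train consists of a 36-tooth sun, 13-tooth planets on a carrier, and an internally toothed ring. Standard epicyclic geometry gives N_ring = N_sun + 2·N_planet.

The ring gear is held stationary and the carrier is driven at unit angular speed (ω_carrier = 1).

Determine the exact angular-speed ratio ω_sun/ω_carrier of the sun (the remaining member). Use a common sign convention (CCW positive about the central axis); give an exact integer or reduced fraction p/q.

N_ring = 36 + 2·13 = 62
36(ω_s−ω_c) = −62(ω_r−ω_c),  ω_r=0, ω_c=1
ω_s = 1 − (62/36)(0−1) = 49/18
ω_s/ω_c = 49/18

49/18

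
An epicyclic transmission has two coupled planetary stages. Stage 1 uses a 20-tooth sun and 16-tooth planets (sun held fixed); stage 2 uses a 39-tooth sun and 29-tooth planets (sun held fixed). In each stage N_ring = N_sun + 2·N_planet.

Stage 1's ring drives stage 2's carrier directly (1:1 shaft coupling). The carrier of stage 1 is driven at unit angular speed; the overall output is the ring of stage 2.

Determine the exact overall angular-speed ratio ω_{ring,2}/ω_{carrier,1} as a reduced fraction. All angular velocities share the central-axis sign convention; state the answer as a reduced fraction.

Stage 1: N_ring = 20 + 2·16 = 52
Stage 1: 20(ω_s−ω_c) = −52(ω_r−ω_c),  ω_s=0, ω_c=1
Stage 1: ω_r = 1 − (20/52)(0−1) = 18/13
  ⇒ ω_r¹/ω_c¹ = 18/13
Stage 2: N_ring = 39 + 2·29 = 97
Stage 2: 39(ω_s−ω_c) = −97(ω_r−ω_c),  ω_s=0, ω_c=1
Stage 2: ω_r = 1 − (39/97)(0−1) = 136/97
  ⇒ ω_r²/ω_c² = 136/97
Coupling ω_c² = ω_r¹ ⇒ overall = 18/13 × 136/97 = 2448/1261

2448/1261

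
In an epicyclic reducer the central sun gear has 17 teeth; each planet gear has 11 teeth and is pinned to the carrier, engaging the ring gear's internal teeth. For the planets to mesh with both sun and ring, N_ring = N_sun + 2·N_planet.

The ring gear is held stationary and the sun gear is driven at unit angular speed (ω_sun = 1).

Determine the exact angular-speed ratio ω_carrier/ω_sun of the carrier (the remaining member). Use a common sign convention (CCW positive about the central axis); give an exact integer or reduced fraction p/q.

17/56

N_ring = 17 + 2·11 = 39
17(ω_s−ω_c) = −39(ω_r−ω_c),  ω_r=0, ω_s=1
17(1−ω_c) = −39(0−ω_c)  ⇒  56ω_c = 17  ⇒  ω_c = 17/56
ω_c/ω_s = 17/56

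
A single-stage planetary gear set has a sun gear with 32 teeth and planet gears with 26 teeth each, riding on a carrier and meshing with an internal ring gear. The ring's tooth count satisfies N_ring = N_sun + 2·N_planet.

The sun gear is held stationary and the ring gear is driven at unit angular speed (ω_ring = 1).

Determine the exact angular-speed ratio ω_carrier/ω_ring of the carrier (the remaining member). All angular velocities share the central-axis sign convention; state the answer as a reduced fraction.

N_ring = 32 + 2·26 = 84
32(ω_s−ω_c) = −84(ω_r−ω_c),  ω_s=0, ω_r=1
32(0−ω_c) = −84(1−ω_c)  ⇒  116ω_c = 84  ⇒  ω_c = 21/29
ω_c/ω_r = 21/29

21/29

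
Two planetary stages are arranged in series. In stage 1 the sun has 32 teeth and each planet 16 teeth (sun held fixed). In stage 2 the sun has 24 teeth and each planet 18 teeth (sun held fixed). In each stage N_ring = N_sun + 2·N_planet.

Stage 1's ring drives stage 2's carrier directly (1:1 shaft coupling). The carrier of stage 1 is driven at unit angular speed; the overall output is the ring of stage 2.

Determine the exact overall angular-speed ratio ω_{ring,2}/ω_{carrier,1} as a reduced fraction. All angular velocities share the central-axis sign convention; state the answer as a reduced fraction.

Stage 1: N_ring = 32 + 2·16 = 64
Stage 1: 32(ω_s−ω_c) = −64(ω_r−ω_c),  ω_s=0, ω_c=1
Stage 1: ω_r = 1 − (32/64)(0−1) = 3/2
  ⇒ ω_r¹/ω_c¹ = 3/2
Stage 2: N_ring = 24 + 2·18 = 60
Stage 2: 24(ω_s−ω_c) = −60(ω_r−ω_c),  ω_s=0, ω_c=1
Stage 2: ω_r = 1 − (24/60)(0−1) = 7/5
  ⇒ ω_r²/ω_c² = 7/5
Coupling ω_c² = ω_r¹ ⇒ overall = 3/2 × 7/5 = 21/10

21/10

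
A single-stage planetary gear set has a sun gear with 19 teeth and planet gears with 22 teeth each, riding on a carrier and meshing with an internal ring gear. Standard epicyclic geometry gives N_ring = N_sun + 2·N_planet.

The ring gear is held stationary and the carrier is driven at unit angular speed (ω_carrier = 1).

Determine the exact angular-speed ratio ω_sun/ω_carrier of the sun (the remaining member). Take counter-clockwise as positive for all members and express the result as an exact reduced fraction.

N_ring = 19 + 2·22 = 63
19(ω_s−ω_c) = −63(ω_r−ω_c),  ω_r=0, ω_c=1
ω_s = 1 − (63/19)(0−1) = 82/19
ω_s/ω_c = 82/19

82/19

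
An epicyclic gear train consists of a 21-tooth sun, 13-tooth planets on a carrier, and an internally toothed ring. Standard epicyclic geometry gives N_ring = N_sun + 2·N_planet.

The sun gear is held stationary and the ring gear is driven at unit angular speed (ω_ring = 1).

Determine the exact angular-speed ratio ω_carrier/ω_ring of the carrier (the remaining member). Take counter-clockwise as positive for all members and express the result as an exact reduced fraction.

N_ring = 21 + 2·13 = 47
21(ω_s−ω_c) = −47(ω_r−ω_c),  ω_s=0, ω_r=1
21(0−ω_c) = −47(1−ω_c)  ⇒  68ω_c = 47  ⇒  ω_c = 47/68
ω_c/ω_r = 47/68

47/68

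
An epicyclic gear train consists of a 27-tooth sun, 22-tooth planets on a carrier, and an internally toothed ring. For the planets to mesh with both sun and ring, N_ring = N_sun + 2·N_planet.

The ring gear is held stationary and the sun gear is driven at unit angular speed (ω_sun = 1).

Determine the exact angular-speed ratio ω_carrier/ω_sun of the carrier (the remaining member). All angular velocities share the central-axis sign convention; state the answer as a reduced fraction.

27/98

N_ring = 27 + 2·22 = 71
27(ω_s−ω_c) = −71(ω_r−ω_c),  ω_r=0, ω_s=1
27(1−ω_c) = −71(0−ω_c)  ⇒  98ω_c = 27  ⇒  ω_c = 27/98
ω_c/ω_s = 27/98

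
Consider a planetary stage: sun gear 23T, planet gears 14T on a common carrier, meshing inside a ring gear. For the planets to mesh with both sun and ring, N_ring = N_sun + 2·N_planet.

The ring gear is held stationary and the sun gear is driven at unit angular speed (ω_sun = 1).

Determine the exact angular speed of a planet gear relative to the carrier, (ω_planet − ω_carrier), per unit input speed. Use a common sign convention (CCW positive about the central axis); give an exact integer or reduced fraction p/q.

N_ring = 23 + 2·14 = 51
23(ω_s−ω_c) = −51(ω_r−ω_c),  ω_r=0, ω_s=1
23(1−ω_c) = −51(0−ω_c)  ⇒  74ω_c = 23  ⇒  ω_c = 23/74
sun–planet: 23·(1−23/74) = −14·(ω_p−ω_c)  ⇒  ω_p−ω_c = −(23/14)·(51/74) = -1173/1036

-1173/1036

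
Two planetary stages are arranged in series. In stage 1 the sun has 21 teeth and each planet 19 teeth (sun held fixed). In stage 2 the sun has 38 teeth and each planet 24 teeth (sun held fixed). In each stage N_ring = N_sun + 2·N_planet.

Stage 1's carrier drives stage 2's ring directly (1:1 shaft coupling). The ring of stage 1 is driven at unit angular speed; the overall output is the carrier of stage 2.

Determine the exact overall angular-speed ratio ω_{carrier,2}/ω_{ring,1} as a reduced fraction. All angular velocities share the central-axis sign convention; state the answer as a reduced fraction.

Stage 1: N_ring = 21 + 2·19 = 59
Stage 1: 21(ω_s−ω_c) = −59(ω_r−ω_c),  ω_s=0, ω_r=1
Stage 1: 21(0−ω_c) = −59(1−ω_c)  ⇒  80ω_c = 59  ⇒  ω_c = 59/80
  ⇒ ω_c¹/ω_r¹ = 59/80
Stage 2: N_ring = 38 + 2·24 = 86
Stage 2: 38(ω_s−ω_c) = −86(ω_r−ω_c),  ω_s=0, ω_r=1
Stage 2: 38(0−ω_c) = −86(1−ω_c)  ⇒  124ω_c = 86  ⇒  ω_c = 43/62
  ⇒ ω_c²/ω_r² = 43/62
Coupling ω_r² = ω_c¹ ⇒ overall = 59/80 × 43/62 = 2537/4960

2537/4960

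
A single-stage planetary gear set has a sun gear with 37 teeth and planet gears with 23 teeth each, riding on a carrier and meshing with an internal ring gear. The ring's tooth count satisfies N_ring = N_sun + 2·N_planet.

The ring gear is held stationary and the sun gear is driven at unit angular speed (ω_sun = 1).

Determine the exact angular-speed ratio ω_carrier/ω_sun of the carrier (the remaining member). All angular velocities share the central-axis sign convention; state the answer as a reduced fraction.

37/120

N_ring = 37 + 2·23 = 83
37(ω_s−ω_c) = −83(ω_r−ω_c),  ω_r=0, ω_s=1
37(1−ω_c) = −83(0−ω_c)  ⇒  120ω_c = 37  ⇒  ω_c = 37/120
ω_c/ω_s = 37/120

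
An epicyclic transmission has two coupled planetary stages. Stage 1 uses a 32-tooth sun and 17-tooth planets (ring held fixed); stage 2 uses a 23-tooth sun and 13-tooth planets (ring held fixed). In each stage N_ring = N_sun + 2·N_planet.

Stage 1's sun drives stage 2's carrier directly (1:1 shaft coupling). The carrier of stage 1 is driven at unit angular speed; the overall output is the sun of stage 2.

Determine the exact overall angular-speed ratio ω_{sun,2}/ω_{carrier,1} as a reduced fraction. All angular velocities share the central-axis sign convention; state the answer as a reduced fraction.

441/46

Stage 1: N_ring = 32 + 2·17 = 66
Stage 1: 32(ω_s−ω_c) = −66(ω_r−ω_c),  ω_r=0, ω_c=1
Stage 1: ω_s = 1 − (66/32)(0−1) = 49/16
  ⇒ ω_s¹/ω_c¹ = 49/16
Stage 2: N_ring = 23 + 2·13 = 49
Stage 2: 23(ω_s−ω_c) = −49(ω_r−ω_c),  ω_r=0, ω_c=1
Stage 2: ω_s = 1 − (49/23)(0−1) = 72/23
  ⇒ ω_s²/ω_c² = 72/23
Coupling ω_c² = ω_s¹ ⇒ overall = 49/16 × 72/23 = 441/46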